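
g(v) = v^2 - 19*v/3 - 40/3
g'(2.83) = -0.67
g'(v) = 2*v - 19/3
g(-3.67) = 23.38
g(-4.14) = 30.03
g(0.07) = -13.77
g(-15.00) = 306.67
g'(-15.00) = -36.33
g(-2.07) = 4.06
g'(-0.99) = -8.31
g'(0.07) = -6.19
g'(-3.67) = -13.67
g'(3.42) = 0.51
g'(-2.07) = -10.47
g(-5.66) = 54.55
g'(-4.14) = -14.61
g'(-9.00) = -24.33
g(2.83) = -23.25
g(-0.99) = -6.08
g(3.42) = -23.30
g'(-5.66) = -17.65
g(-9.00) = 124.67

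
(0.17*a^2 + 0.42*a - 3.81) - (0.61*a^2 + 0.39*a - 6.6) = -0.44*a^2 + 0.03*a + 2.79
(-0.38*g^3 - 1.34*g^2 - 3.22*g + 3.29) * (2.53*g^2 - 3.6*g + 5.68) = -0.9614*g^5 - 2.0222*g^4 - 5.481*g^3 + 12.3045*g^2 - 30.1336*g + 18.6872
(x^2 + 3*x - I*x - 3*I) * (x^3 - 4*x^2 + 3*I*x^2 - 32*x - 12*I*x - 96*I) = x^5 - x^4 + 2*I*x^4 - 41*x^3 - 2*I*x^3 - 99*x^2 - 88*I*x^2 - 132*x - 192*I*x - 288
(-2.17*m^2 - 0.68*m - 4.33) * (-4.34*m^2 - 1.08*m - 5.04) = 9.4178*m^4 + 5.2948*m^3 + 30.4634*m^2 + 8.1036*m + 21.8232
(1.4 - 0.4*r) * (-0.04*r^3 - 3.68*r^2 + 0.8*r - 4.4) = 0.016*r^4 + 1.416*r^3 - 5.472*r^2 + 2.88*r - 6.16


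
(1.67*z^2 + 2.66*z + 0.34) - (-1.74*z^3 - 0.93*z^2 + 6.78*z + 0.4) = 1.74*z^3 + 2.6*z^2 - 4.12*z - 0.06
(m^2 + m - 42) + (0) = m^2 + m - 42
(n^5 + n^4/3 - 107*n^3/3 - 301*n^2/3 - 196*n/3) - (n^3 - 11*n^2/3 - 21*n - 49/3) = n^5 + n^4/3 - 110*n^3/3 - 290*n^2/3 - 133*n/3 + 49/3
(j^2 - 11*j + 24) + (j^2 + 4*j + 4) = 2*j^2 - 7*j + 28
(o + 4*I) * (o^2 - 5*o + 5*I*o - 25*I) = o^3 - 5*o^2 + 9*I*o^2 - 20*o - 45*I*o + 100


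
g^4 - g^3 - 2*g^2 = g^2*(g - 2)*(g + 1)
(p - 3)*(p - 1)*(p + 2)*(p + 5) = p^4 + 3*p^3 - 15*p^2 - 19*p + 30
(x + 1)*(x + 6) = x^2 + 7*x + 6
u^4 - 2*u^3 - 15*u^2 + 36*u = u*(u - 3)^2*(u + 4)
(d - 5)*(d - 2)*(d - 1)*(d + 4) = d^4 - 4*d^3 - 15*d^2 + 58*d - 40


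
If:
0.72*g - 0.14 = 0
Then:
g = 0.19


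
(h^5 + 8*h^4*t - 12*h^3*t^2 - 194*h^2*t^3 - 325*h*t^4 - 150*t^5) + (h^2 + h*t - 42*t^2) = h^5 + 8*h^4*t - 12*h^3*t^2 - 194*h^2*t^3 + h^2 - 325*h*t^4 + h*t - 150*t^5 - 42*t^2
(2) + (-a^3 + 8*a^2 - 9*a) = -a^3 + 8*a^2 - 9*a + 2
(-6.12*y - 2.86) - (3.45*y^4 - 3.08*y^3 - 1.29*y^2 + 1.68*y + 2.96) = -3.45*y^4 + 3.08*y^3 + 1.29*y^2 - 7.8*y - 5.82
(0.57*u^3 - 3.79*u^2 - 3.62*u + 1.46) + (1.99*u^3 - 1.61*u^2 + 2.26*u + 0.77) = 2.56*u^3 - 5.4*u^2 - 1.36*u + 2.23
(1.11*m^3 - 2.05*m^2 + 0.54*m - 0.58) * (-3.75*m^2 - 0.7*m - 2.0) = -4.1625*m^5 + 6.9105*m^4 - 2.81*m^3 + 5.897*m^2 - 0.674*m + 1.16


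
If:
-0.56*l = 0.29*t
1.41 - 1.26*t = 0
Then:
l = -0.58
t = 1.12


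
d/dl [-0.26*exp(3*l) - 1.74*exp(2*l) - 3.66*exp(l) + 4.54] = (-0.78*exp(2*l) - 3.48*exp(l) - 3.66)*exp(l)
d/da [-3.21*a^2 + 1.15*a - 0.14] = 1.15 - 6.42*a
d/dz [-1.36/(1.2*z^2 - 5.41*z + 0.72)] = (3.264*z - 7.3576)/(1.2*z^2 - 5.41*z + 0.72)^2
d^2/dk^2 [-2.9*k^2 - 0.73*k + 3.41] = -5.80000000000000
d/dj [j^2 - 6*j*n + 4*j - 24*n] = 2*j - 6*n + 4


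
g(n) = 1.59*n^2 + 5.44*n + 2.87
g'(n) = 3.18*n + 5.44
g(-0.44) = 0.78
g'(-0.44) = 4.04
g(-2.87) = 0.35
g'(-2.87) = -3.69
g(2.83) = 31.00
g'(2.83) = 14.44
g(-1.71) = -1.78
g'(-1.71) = 0.00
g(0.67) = 7.23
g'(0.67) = 7.57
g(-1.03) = -1.05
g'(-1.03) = 2.16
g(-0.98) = -0.93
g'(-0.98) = 2.32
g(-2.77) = 0.00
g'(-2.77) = -3.37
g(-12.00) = 166.55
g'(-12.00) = -32.72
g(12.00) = 297.11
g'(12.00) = 43.60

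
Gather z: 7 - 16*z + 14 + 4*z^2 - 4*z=4*z^2 - 20*z + 21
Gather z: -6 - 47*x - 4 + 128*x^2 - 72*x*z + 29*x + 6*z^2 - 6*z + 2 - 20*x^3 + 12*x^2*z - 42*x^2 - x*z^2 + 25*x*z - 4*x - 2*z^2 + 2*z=-20*x^3 + 86*x^2 - 22*x + z^2*(4 - x) + z*(12*x^2 - 47*x - 4) - 8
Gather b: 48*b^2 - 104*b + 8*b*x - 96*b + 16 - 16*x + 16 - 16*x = 48*b^2 + b*(8*x - 200) - 32*x + 32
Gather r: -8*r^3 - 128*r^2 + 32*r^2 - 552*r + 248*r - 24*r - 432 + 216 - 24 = -8*r^3 - 96*r^2 - 328*r - 240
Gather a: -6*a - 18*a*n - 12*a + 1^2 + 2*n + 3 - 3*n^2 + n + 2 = a*(-18*n - 18) - 3*n^2 + 3*n + 6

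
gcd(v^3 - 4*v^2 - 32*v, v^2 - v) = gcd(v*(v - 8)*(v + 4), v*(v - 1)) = v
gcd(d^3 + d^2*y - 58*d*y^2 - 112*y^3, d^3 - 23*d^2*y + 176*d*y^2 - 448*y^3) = -d + 8*y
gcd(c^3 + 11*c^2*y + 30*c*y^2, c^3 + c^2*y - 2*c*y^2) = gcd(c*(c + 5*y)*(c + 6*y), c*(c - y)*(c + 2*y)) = c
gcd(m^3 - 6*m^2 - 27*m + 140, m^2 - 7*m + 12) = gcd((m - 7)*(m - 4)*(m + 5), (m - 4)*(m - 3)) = m - 4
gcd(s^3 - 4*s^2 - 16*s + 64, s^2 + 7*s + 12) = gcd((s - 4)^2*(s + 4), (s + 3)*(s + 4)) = s + 4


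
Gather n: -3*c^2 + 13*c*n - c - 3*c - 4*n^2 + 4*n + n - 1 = -3*c^2 - 4*c - 4*n^2 + n*(13*c + 5) - 1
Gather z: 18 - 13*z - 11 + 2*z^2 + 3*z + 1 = 2*z^2 - 10*z + 8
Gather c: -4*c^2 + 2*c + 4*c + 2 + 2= -4*c^2 + 6*c + 4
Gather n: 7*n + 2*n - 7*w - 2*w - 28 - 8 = 9*n - 9*w - 36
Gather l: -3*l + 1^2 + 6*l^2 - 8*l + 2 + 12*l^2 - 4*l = 18*l^2 - 15*l + 3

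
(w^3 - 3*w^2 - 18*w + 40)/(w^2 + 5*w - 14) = (w^2 - w - 20)/(w + 7)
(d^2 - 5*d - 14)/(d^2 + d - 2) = (d - 7)/(d - 1)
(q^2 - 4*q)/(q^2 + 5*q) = (q - 4)/(q + 5)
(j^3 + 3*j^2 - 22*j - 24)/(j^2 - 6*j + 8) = (j^2 + 7*j + 6)/(j - 2)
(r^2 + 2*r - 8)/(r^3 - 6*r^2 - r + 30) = (r^2 + 2*r - 8)/(r^3 - 6*r^2 - r + 30)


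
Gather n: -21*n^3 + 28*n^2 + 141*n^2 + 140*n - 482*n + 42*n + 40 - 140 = -21*n^3 + 169*n^2 - 300*n - 100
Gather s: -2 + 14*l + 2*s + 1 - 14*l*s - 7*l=7*l + s*(2 - 14*l) - 1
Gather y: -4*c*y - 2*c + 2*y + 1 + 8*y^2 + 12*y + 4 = -2*c + 8*y^2 + y*(14 - 4*c) + 5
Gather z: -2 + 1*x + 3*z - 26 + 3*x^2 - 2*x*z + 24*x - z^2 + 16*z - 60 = 3*x^2 + 25*x - z^2 + z*(19 - 2*x) - 88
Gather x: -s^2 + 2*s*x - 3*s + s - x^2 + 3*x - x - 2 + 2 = -s^2 - 2*s - x^2 + x*(2*s + 2)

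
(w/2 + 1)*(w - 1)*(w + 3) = w^3/2 + 2*w^2 + w/2 - 3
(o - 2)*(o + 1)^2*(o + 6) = o^4 + 6*o^3 - 3*o^2 - 20*o - 12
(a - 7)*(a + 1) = a^2 - 6*a - 7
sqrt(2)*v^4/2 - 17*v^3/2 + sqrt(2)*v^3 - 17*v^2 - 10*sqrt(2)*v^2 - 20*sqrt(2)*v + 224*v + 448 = (v - 8*sqrt(2))*(v - 4*sqrt(2))*(v + 7*sqrt(2)/2)*(sqrt(2)*v/2 + sqrt(2))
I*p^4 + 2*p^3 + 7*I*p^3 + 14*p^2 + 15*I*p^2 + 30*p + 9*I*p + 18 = (p + 3)^2*(p - 2*I)*(I*p + I)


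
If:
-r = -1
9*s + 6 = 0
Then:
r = 1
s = -2/3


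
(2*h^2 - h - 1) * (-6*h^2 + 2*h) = -12*h^4 + 10*h^3 + 4*h^2 - 2*h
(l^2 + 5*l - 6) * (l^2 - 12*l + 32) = l^4 - 7*l^3 - 34*l^2 + 232*l - 192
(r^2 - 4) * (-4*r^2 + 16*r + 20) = -4*r^4 + 16*r^3 + 36*r^2 - 64*r - 80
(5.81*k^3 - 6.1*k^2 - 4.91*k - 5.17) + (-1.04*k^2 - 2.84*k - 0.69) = 5.81*k^3 - 7.14*k^2 - 7.75*k - 5.86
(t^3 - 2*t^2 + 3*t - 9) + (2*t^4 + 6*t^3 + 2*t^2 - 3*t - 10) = 2*t^4 + 7*t^3 - 19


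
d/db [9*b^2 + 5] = 18*b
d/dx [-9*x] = -9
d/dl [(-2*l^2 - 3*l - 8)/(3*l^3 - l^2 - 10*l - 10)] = (6*l^4 + 18*l^3 + 89*l^2 + 24*l - 50)/(9*l^6 - 6*l^5 - 59*l^4 - 40*l^3 + 120*l^2 + 200*l + 100)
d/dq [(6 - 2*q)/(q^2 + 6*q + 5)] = 2*(-q^2 - 6*q + 2*(q - 3)*(q + 3) - 5)/(q^2 + 6*q + 5)^2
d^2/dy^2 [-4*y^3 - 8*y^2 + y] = -24*y - 16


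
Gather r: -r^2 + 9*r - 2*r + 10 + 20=-r^2 + 7*r + 30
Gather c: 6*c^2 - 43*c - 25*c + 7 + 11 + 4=6*c^2 - 68*c + 22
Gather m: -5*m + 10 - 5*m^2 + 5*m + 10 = 20 - 5*m^2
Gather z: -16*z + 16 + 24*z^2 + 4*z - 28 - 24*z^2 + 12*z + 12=0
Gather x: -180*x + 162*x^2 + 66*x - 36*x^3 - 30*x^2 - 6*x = -36*x^3 + 132*x^2 - 120*x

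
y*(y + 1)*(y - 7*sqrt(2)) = y^3 - 7*sqrt(2)*y^2 + y^2 - 7*sqrt(2)*y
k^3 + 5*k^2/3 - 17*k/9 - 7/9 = (k - 1)*(k + 1/3)*(k + 7/3)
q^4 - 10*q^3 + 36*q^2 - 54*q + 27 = (q - 3)^3*(q - 1)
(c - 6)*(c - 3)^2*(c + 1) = c^4 - 11*c^3 + 33*c^2 - 9*c - 54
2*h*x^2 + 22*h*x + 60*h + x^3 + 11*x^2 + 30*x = (2*h + x)*(x + 5)*(x + 6)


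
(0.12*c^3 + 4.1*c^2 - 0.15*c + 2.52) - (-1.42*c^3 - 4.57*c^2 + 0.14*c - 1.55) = 1.54*c^3 + 8.67*c^2 - 0.29*c + 4.07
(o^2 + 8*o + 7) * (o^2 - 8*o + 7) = o^4 - 50*o^2 + 49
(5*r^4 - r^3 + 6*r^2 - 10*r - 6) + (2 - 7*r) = 5*r^4 - r^3 + 6*r^2 - 17*r - 4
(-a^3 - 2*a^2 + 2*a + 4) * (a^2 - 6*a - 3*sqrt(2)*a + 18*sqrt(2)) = -a^5 + 4*a^4 + 3*sqrt(2)*a^4 - 12*sqrt(2)*a^3 + 14*a^3 - 42*sqrt(2)*a^2 - 8*a^2 - 24*a + 24*sqrt(2)*a + 72*sqrt(2)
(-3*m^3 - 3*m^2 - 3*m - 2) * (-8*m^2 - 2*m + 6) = 24*m^5 + 30*m^4 + 12*m^3 + 4*m^2 - 14*m - 12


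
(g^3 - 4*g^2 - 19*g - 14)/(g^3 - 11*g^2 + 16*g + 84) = (g + 1)/(g - 6)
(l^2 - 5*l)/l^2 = (l - 5)/l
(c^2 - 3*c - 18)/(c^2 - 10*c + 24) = (c + 3)/(c - 4)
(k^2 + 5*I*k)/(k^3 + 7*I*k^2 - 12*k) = (k + 5*I)/(k^2 + 7*I*k - 12)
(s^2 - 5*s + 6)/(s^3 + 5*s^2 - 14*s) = (s - 3)/(s*(s + 7))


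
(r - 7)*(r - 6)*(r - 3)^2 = r^4 - 19*r^3 + 129*r^2 - 369*r + 378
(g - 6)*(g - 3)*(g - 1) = g^3 - 10*g^2 + 27*g - 18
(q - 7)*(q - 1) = q^2 - 8*q + 7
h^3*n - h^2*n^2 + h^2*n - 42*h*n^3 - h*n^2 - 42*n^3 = (h - 7*n)*(h + 6*n)*(h*n + n)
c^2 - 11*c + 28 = (c - 7)*(c - 4)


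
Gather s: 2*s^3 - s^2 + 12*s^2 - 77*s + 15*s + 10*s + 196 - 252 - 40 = 2*s^3 + 11*s^2 - 52*s - 96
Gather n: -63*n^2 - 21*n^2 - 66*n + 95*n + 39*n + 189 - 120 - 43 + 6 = -84*n^2 + 68*n + 32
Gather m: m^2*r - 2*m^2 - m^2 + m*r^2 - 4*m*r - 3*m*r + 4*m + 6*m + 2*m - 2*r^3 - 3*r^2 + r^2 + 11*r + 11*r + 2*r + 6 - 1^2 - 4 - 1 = m^2*(r - 3) + m*(r^2 - 7*r + 12) - 2*r^3 - 2*r^2 + 24*r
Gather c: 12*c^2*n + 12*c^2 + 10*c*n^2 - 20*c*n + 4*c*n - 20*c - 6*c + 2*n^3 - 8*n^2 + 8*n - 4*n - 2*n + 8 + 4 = c^2*(12*n + 12) + c*(10*n^2 - 16*n - 26) + 2*n^3 - 8*n^2 + 2*n + 12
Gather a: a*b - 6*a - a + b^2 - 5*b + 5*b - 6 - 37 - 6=a*(b - 7) + b^2 - 49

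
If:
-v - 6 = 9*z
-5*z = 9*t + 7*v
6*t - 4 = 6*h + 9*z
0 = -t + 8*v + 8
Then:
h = 2509/2118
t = 352/353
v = -309/353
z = -201/353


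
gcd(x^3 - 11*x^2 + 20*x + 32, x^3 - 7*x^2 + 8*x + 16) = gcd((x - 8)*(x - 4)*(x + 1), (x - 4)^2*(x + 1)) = x^2 - 3*x - 4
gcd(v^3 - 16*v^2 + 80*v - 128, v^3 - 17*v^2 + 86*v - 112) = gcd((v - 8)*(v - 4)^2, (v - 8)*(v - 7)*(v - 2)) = v - 8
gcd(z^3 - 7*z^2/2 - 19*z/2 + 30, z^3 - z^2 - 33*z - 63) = z + 3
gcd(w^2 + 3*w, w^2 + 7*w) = w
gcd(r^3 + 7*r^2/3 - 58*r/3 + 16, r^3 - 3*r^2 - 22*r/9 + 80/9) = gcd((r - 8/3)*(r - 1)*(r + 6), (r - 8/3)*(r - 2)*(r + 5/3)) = r - 8/3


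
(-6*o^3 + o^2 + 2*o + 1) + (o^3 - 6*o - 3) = -5*o^3 + o^2 - 4*o - 2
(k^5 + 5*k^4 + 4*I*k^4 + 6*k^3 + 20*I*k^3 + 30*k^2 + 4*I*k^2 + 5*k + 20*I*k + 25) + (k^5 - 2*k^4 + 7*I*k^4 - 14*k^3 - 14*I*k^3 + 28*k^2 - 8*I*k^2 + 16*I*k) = 2*k^5 + 3*k^4 + 11*I*k^4 - 8*k^3 + 6*I*k^3 + 58*k^2 - 4*I*k^2 + 5*k + 36*I*k + 25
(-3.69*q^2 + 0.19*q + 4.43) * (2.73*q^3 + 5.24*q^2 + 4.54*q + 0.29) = -10.0737*q^5 - 18.8169*q^4 - 3.6631*q^3 + 23.0057*q^2 + 20.1673*q + 1.2847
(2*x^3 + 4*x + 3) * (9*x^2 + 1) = 18*x^5 + 38*x^3 + 27*x^2 + 4*x + 3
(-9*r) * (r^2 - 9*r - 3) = -9*r^3 + 81*r^2 + 27*r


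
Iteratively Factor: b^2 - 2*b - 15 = (b + 3)*(b - 5)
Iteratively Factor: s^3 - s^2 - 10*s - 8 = (s + 1)*(s^2 - 2*s - 8) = (s + 1)*(s + 2)*(s - 4)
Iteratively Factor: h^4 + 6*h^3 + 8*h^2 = (h + 4)*(h^3 + 2*h^2) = (h + 2)*(h + 4)*(h^2) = h*(h + 2)*(h + 4)*(h)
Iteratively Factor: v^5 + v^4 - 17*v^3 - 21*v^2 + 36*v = (v - 4)*(v^4 + 5*v^3 + 3*v^2 - 9*v) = v*(v - 4)*(v^3 + 5*v^2 + 3*v - 9) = v*(v - 4)*(v + 3)*(v^2 + 2*v - 3) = v*(v - 4)*(v - 1)*(v + 3)*(v + 3)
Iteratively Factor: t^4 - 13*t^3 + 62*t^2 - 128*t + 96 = (t - 4)*(t^3 - 9*t^2 + 26*t - 24) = (t - 4)^2*(t^2 - 5*t + 6) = (t - 4)^2*(t - 2)*(t - 3)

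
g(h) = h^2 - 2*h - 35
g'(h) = 2*h - 2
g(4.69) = -22.38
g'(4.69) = 7.38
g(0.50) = -35.75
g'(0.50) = -1.00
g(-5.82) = 10.51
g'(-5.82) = -13.64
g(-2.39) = -24.51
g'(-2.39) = -6.78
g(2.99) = -32.04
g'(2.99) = 3.98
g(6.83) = -2.01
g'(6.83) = 11.66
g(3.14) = -31.42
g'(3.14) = 4.28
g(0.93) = -36.00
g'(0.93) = -0.14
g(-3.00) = -20.00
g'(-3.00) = -8.00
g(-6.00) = 13.00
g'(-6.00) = -14.00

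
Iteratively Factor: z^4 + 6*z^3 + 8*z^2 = (z + 2)*(z^3 + 4*z^2) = z*(z + 2)*(z^2 + 4*z) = z^2*(z + 2)*(z + 4)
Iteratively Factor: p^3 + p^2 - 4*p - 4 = (p + 1)*(p^2 - 4) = (p - 2)*(p + 1)*(p + 2)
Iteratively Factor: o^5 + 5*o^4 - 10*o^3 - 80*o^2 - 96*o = (o)*(o^4 + 5*o^3 - 10*o^2 - 80*o - 96) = o*(o - 4)*(o^3 + 9*o^2 + 26*o + 24) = o*(o - 4)*(o + 4)*(o^2 + 5*o + 6) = o*(o - 4)*(o + 3)*(o + 4)*(o + 2)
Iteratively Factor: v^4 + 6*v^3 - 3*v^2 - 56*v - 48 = (v + 4)*(v^3 + 2*v^2 - 11*v - 12) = (v - 3)*(v + 4)*(v^2 + 5*v + 4) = (v - 3)*(v + 1)*(v + 4)*(v + 4)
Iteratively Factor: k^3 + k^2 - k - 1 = (k + 1)*(k^2 - 1) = (k - 1)*(k + 1)*(k + 1)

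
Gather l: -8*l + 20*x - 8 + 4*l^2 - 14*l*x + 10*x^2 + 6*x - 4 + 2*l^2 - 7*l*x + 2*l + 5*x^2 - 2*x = 6*l^2 + l*(-21*x - 6) + 15*x^2 + 24*x - 12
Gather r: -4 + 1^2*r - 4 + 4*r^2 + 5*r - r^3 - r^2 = -r^3 + 3*r^2 + 6*r - 8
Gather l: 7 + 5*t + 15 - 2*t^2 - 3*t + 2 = -2*t^2 + 2*t + 24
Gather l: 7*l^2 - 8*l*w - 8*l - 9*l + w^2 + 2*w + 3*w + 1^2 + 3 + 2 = 7*l^2 + l*(-8*w - 17) + w^2 + 5*w + 6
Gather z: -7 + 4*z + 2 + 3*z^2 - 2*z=3*z^2 + 2*z - 5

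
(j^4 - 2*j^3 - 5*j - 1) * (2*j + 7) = 2*j^5 + 3*j^4 - 14*j^3 - 10*j^2 - 37*j - 7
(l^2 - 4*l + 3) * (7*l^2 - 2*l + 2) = 7*l^4 - 30*l^3 + 31*l^2 - 14*l + 6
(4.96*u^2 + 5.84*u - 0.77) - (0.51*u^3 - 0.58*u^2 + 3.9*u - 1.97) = -0.51*u^3 + 5.54*u^2 + 1.94*u + 1.2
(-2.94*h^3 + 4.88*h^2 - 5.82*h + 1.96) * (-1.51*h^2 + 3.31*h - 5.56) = 4.4394*h^5 - 17.1002*h^4 + 41.2874*h^3 - 49.3566*h^2 + 38.8468*h - 10.8976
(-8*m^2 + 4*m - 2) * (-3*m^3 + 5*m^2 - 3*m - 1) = 24*m^5 - 52*m^4 + 50*m^3 - 14*m^2 + 2*m + 2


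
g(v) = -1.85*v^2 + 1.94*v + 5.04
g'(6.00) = -20.26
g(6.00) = -49.92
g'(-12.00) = 46.34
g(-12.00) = -284.64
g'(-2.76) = 12.15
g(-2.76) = -14.41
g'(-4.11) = 17.15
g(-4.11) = -34.18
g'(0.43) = 0.35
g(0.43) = 5.53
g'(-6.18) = 24.81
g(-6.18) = -77.61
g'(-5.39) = 21.88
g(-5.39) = -59.16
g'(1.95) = -5.28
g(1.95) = 1.79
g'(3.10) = -9.53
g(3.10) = -6.72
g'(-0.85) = 5.08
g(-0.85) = 2.05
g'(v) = 1.94 - 3.7*v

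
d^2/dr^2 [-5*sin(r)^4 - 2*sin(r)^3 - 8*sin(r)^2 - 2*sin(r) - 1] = 80*sin(r)^4 + 18*sin(r)^3 - 28*sin(r)^2 - 10*sin(r) - 16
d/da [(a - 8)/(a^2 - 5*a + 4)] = (a^2 - 5*a - (a - 8)*(2*a - 5) + 4)/(a^2 - 5*a + 4)^2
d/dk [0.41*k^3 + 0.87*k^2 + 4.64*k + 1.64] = 1.23*k^2 + 1.74*k + 4.64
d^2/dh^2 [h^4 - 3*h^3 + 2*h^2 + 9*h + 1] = 12*h^2 - 18*h + 4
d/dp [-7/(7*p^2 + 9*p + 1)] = 7*(14*p + 9)/(7*p^2 + 9*p + 1)^2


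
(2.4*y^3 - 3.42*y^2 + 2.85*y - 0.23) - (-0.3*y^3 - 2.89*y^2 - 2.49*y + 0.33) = 2.7*y^3 - 0.53*y^2 + 5.34*y - 0.56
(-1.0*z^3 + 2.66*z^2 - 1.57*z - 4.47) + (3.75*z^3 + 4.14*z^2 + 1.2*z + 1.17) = 2.75*z^3 + 6.8*z^2 - 0.37*z - 3.3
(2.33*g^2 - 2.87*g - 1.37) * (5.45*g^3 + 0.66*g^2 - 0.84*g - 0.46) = 12.6985*g^5 - 14.1037*g^4 - 11.3179*g^3 + 0.4348*g^2 + 2.471*g + 0.6302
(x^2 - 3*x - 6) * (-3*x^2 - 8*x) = -3*x^4 + x^3 + 42*x^2 + 48*x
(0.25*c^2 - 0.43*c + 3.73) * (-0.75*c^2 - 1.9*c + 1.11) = -0.1875*c^4 - 0.1525*c^3 - 1.703*c^2 - 7.5643*c + 4.1403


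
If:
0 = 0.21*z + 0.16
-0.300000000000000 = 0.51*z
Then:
No Solution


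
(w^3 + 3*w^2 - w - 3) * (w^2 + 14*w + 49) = w^5 + 17*w^4 + 90*w^3 + 130*w^2 - 91*w - 147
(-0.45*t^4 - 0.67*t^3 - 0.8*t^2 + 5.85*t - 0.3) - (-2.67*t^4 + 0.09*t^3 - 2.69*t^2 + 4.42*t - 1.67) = 2.22*t^4 - 0.76*t^3 + 1.89*t^2 + 1.43*t + 1.37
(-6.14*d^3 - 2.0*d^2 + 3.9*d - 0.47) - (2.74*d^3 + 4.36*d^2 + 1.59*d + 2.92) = -8.88*d^3 - 6.36*d^2 + 2.31*d - 3.39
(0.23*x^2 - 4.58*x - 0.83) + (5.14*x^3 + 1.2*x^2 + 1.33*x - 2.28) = 5.14*x^3 + 1.43*x^2 - 3.25*x - 3.11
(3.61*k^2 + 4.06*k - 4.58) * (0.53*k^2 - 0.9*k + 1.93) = 1.9133*k^4 - 1.0972*k^3 + 0.885899999999999*k^2 + 11.9578*k - 8.8394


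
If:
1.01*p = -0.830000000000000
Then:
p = -0.82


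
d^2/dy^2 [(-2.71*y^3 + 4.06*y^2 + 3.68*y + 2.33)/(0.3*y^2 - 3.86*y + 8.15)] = (-4.44089209850063e-16*y^5 + 1.4210854715202e-14*y^4 - 57.4385720000001*y^3 + 453.22134*y^2 - 1150.20429*y + 828.927376)/(0.027*y^6 - 1.0422*y^5 + 15.61014*y^4 - 114.138656*y^3 + 424.07547*y^2 - 769.17255*y + 541.343375)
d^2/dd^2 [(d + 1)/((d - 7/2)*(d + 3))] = 8*(2*d^3 + 6*d^2 + 60*d + 11)/(8*d^6 - 12*d^5 - 246*d^4 + 251*d^3 + 2583*d^2 - 1323*d - 9261)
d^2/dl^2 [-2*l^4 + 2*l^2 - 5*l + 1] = 4 - 24*l^2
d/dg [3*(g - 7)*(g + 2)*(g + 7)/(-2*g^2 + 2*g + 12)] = 3*(-g^2 + 6*g - 49)/(2*(g^2 - 6*g + 9))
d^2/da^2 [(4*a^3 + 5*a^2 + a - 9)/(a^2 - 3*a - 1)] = 16*(7*a^3 + 3*a^2 + 12*a - 11)/(a^6 - 9*a^5 + 24*a^4 - 9*a^3 - 24*a^2 - 9*a - 1)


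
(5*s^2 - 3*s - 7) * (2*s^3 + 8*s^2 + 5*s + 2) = 10*s^5 + 34*s^4 - 13*s^3 - 61*s^2 - 41*s - 14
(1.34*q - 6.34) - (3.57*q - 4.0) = -2.23*q - 2.34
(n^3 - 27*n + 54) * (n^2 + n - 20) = n^5 + n^4 - 47*n^3 + 27*n^2 + 594*n - 1080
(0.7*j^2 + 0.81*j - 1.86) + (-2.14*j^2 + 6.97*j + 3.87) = -1.44*j^2 + 7.78*j + 2.01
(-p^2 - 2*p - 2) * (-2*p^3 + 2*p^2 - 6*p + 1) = 2*p^5 + 2*p^4 + 6*p^3 + 7*p^2 + 10*p - 2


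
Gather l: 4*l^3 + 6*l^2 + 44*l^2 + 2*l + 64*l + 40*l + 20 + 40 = 4*l^3 + 50*l^2 + 106*l + 60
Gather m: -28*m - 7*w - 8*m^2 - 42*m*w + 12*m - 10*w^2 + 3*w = -8*m^2 + m*(-42*w - 16) - 10*w^2 - 4*w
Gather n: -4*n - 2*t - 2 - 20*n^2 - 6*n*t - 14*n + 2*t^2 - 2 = -20*n^2 + n*(-6*t - 18) + 2*t^2 - 2*t - 4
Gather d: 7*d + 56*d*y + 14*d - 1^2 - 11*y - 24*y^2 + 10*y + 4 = d*(56*y + 21) - 24*y^2 - y + 3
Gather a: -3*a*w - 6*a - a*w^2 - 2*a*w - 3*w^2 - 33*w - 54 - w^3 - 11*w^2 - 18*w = a*(-w^2 - 5*w - 6) - w^3 - 14*w^2 - 51*w - 54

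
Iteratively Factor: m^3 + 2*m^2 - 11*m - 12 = (m + 1)*(m^2 + m - 12) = (m - 3)*(m + 1)*(m + 4)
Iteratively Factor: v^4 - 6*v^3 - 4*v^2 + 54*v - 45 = (v - 3)*(v^3 - 3*v^2 - 13*v + 15) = (v - 3)*(v + 3)*(v^2 - 6*v + 5) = (v - 3)*(v - 1)*(v + 3)*(v - 5)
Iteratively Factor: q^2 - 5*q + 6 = (q - 3)*(q - 2)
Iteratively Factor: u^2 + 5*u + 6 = (u + 2)*(u + 3)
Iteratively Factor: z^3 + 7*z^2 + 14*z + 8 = (z + 1)*(z^2 + 6*z + 8) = (z + 1)*(z + 4)*(z + 2)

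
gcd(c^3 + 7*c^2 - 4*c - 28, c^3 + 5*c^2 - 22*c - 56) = c^2 + 9*c + 14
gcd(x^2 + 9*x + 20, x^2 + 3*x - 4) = x + 4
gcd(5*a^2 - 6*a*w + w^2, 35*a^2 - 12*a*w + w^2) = -5*a + w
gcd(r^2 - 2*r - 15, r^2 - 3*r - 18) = r + 3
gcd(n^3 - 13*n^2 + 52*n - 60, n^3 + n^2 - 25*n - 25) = n - 5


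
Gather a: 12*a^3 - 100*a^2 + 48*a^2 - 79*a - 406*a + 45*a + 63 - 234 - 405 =12*a^3 - 52*a^2 - 440*a - 576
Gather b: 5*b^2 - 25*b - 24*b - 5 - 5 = 5*b^2 - 49*b - 10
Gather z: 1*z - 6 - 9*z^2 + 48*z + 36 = -9*z^2 + 49*z + 30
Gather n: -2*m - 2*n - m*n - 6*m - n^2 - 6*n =-8*m - n^2 + n*(-m - 8)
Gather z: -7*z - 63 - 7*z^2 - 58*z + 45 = -7*z^2 - 65*z - 18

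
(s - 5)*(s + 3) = s^2 - 2*s - 15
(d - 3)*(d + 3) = d^2 - 9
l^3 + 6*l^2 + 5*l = l*(l + 1)*(l + 5)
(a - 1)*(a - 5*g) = a^2 - 5*a*g - a + 5*g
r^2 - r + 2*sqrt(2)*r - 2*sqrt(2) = (r - 1)*(r + 2*sqrt(2))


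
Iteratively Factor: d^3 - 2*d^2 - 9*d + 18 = (d + 3)*(d^2 - 5*d + 6) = (d - 3)*(d + 3)*(d - 2)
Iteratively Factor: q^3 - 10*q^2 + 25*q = (q)*(q^2 - 10*q + 25) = q*(q - 5)*(q - 5)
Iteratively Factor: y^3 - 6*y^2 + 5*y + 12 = (y - 4)*(y^2 - 2*y - 3) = (y - 4)*(y - 3)*(y + 1)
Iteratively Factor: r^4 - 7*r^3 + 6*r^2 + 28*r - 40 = (r - 2)*(r^3 - 5*r^2 - 4*r + 20) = (r - 5)*(r - 2)*(r^2 - 4) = (r - 5)*(r - 2)^2*(r + 2)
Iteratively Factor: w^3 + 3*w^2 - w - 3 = (w + 1)*(w^2 + 2*w - 3) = (w - 1)*(w + 1)*(w + 3)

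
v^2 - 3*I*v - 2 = (v - 2*I)*(v - I)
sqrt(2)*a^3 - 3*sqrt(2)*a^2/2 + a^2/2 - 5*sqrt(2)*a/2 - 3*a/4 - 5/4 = (a - 5/2)*(a + 1)*(sqrt(2)*a + 1/2)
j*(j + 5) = j^2 + 5*j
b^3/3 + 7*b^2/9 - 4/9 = (b/3 + 1/3)*(b - 2/3)*(b + 2)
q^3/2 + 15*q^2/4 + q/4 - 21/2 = (q/2 + 1)*(q - 3/2)*(q + 7)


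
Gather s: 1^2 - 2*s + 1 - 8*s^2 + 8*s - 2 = -8*s^2 + 6*s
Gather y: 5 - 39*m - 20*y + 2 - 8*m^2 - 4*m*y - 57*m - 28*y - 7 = -8*m^2 - 96*m + y*(-4*m - 48)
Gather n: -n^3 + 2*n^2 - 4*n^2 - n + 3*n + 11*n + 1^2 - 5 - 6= -n^3 - 2*n^2 + 13*n - 10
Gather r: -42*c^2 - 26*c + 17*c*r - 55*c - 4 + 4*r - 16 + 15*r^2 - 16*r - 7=-42*c^2 - 81*c + 15*r^2 + r*(17*c - 12) - 27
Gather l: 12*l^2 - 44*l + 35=12*l^2 - 44*l + 35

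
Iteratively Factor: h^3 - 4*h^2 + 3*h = (h - 1)*(h^2 - 3*h) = h*(h - 1)*(h - 3)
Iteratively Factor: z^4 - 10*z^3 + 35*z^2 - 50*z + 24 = (z - 4)*(z^3 - 6*z^2 + 11*z - 6) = (z - 4)*(z - 1)*(z^2 - 5*z + 6) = (z - 4)*(z - 2)*(z - 1)*(z - 3)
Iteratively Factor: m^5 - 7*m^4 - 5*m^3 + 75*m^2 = (m - 5)*(m^4 - 2*m^3 - 15*m^2) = m*(m - 5)*(m^3 - 2*m^2 - 15*m) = m^2*(m - 5)*(m^2 - 2*m - 15) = m^2*(m - 5)^2*(m + 3)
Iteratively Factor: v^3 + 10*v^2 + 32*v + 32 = (v + 4)*(v^2 + 6*v + 8) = (v + 2)*(v + 4)*(v + 4)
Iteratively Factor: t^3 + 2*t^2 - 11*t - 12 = (t - 3)*(t^2 + 5*t + 4) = (t - 3)*(t + 1)*(t + 4)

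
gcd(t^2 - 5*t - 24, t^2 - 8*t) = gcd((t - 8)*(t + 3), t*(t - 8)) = t - 8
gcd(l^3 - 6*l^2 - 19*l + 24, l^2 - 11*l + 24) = l - 8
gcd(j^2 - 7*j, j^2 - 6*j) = j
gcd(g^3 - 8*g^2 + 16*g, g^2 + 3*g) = g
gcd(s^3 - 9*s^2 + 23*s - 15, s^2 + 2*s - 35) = s - 5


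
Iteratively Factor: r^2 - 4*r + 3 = (r - 1)*(r - 3)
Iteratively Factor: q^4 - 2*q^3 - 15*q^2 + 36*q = (q)*(q^3 - 2*q^2 - 15*q + 36) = q*(q - 3)*(q^2 + q - 12) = q*(q - 3)*(q + 4)*(q - 3)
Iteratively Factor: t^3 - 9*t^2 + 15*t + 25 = (t - 5)*(t^2 - 4*t - 5) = (t - 5)*(t + 1)*(t - 5)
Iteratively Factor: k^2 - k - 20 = (k + 4)*(k - 5)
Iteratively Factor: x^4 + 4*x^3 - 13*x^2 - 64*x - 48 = (x + 3)*(x^3 + x^2 - 16*x - 16) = (x - 4)*(x + 3)*(x^2 + 5*x + 4) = (x - 4)*(x + 1)*(x + 3)*(x + 4)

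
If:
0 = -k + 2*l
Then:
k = 2*l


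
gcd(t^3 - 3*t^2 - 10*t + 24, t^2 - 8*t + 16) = t - 4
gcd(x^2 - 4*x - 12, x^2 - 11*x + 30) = x - 6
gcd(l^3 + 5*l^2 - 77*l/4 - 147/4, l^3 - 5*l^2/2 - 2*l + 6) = l + 3/2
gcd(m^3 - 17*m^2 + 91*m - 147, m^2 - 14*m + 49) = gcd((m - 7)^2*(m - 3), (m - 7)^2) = m^2 - 14*m + 49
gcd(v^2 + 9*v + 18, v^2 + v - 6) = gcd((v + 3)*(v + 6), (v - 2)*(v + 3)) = v + 3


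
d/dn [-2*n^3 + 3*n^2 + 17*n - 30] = -6*n^2 + 6*n + 17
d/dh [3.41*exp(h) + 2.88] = 3.41*exp(h)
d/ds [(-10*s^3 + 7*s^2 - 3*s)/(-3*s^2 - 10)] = (30*s^4 + 291*s^2 - 140*s + 30)/(9*s^4 + 60*s^2 + 100)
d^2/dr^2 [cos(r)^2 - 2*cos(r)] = 2*cos(r) - 2*cos(2*r)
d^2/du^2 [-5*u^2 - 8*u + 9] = -10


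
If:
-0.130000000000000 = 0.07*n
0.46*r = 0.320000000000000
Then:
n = -1.86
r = 0.70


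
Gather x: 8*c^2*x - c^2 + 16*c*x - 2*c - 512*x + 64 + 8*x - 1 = -c^2 - 2*c + x*(8*c^2 + 16*c - 504) + 63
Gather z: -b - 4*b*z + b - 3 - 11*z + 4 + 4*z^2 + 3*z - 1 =4*z^2 + z*(-4*b - 8)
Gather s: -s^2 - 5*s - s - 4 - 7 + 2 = -s^2 - 6*s - 9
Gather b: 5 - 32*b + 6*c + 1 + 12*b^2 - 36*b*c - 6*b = 12*b^2 + b*(-36*c - 38) + 6*c + 6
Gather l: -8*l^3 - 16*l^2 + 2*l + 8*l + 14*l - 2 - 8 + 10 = -8*l^3 - 16*l^2 + 24*l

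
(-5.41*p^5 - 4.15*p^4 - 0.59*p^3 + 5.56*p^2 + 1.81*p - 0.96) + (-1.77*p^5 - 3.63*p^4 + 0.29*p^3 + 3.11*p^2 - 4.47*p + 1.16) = -7.18*p^5 - 7.78*p^4 - 0.3*p^3 + 8.67*p^2 - 2.66*p + 0.2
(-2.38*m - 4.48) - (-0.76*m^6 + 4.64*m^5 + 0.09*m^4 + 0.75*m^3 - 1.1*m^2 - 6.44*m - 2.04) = 0.76*m^6 - 4.64*m^5 - 0.09*m^4 - 0.75*m^3 + 1.1*m^2 + 4.06*m - 2.44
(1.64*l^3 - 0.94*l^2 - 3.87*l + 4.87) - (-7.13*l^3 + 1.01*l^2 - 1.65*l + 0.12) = 8.77*l^3 - 1.95*l^2 - 2.22*l + 4.75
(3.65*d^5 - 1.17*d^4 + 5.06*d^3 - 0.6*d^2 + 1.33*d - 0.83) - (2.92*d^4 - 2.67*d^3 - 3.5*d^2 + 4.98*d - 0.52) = 3.65*d^5 - 4.09*d^4 + 7.73*d^3 + 2.9*d^2 - 3.65*d - 0.31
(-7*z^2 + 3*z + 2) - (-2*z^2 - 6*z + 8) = -5*z^2 + 9*z - 6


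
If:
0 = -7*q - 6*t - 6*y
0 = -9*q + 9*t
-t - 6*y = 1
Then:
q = 1/12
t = 1/12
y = -13/72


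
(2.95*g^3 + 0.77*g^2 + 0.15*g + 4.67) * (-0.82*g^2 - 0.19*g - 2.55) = -2.419*g^5 - 1.1919*g^4 - 7.7918*g^3 - 5.8214*g^2 - 1.2698*g - 11.9085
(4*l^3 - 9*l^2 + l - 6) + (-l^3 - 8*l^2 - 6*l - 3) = 3*l^3 - 17*l^2 - 5*l - 9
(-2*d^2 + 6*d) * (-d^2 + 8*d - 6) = 2*d^4 - 22*d^3 + 60*d^2 - 36*d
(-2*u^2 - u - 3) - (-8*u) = -2*u^2 + 7*u - 3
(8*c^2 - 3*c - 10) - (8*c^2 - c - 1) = -2*c - 9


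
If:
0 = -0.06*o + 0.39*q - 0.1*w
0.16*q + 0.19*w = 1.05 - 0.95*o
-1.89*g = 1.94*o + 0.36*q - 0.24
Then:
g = 0.201420121967346*w - 1.01043585021486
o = 1.07734806629834 - 0.237042883451723*w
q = 0.219942120494607*w + 0.165745856353591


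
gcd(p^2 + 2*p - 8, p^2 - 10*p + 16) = p - 2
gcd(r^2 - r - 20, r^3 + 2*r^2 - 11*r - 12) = r + 4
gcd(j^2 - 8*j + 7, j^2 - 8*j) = 1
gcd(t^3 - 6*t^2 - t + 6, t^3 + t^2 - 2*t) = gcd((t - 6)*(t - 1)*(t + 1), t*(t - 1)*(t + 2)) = t - 1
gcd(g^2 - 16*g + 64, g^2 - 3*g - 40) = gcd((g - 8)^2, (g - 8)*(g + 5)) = g - 8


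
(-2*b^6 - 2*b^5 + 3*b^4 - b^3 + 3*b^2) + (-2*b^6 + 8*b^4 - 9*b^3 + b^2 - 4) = -4*b^6 - 2*b^5 + 11*b^4 - 10*b^3 + 4*b^2 - 4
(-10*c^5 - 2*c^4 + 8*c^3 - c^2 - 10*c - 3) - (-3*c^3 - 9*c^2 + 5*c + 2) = -10*c^5 - 2*c^4 + 11*c^3 + 8*c^2 - 15*c - 5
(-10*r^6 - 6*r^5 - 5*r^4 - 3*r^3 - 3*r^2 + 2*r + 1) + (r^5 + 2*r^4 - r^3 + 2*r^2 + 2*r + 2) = -10*r^6 - 5*r^5 - 3*r^4 - 4*r^3 - r^2 + 4*r + 3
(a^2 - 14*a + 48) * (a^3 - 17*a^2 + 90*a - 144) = a^5 - 31*a^4 + 376*a^3 - 2220*a^2 + 6336*a - 6912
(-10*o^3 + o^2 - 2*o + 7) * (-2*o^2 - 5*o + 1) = 20*o^5 + 48*o^4 - 11*o^3 - 3*o^2 - 37*o + 7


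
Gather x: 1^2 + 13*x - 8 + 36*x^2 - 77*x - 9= 36*x^2 - 64*x - 16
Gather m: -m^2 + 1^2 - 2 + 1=-m^2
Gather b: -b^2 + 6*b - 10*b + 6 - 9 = -b^2 - 4*b - 3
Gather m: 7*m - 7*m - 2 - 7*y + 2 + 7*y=0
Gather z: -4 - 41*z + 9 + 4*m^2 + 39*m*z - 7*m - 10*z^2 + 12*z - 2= 4*m^2 - 7*m - 10*z^2 + z*(39*m - 29) + 3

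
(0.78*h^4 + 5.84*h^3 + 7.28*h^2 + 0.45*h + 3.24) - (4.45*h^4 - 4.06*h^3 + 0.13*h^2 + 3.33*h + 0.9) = -3.67*h^4 + 9.9*h^3 + 7.15*h^2 - 2.88*h + 2.34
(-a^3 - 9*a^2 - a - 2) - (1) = -a^3 - 9*a^2 - a - 3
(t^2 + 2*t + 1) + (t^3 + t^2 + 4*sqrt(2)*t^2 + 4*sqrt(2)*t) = t^3 + 2*t^2 + 4*sqrt(2)*t^2 + 2*t + 4*sqrt(2)*t + 1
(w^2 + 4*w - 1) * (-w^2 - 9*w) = -w^4 - 13*w^3 - 35*w^2 + 9*w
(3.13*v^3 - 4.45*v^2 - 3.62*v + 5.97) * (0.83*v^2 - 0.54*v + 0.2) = 2.5979*v^5 - 5.3837*v^4 + 0.0244000000000004*v^3 + 6.0199*v^2 - 3.9478*v + 1.194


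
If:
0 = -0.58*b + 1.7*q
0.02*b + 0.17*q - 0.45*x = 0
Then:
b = 5.76923076923077*x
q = 1.9683257918552*x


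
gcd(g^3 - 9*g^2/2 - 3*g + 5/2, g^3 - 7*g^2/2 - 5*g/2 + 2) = g^2 + g/2 - 1/2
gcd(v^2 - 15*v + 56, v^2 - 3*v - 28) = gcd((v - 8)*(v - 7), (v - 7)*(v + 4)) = v - 7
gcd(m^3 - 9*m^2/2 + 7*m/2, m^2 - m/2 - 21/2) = m - 7/2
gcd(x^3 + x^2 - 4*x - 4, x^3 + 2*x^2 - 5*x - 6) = x^2 - x - 2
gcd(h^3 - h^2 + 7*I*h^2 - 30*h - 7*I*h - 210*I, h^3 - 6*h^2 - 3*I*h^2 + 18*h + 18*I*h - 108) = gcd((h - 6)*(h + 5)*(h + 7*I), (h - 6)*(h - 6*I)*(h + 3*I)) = h - 6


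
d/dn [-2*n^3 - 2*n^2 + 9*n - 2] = -6*n^2 - 4*n + 9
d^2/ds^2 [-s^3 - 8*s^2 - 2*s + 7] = -6*s - 16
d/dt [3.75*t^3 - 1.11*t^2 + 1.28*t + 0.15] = 11.25*t^2 - 2.22*t + 1.28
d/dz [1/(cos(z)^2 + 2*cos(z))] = 2*(sin(z)/cos(z)^2 + tan(z))/(cos(z) + 2)^2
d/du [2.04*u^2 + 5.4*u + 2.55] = 4.08*u + 5.4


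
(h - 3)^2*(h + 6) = h^3 - 27*h + 54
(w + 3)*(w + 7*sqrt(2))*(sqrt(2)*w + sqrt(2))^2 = 2*w^4 + 10*w^3 + 14*sqrt(2)*w^3 + 14*w^2 + 70*sqrt(2)*w^2 + 6*w + 98*sqrt(2)*w + 42*sqrt(2)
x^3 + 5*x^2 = x^2*(x + 5)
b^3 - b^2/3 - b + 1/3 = (b - 1)*(b - 1/3)*(b + 1)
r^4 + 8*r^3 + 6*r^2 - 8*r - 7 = (r - 1)*(r + 1)^2*(r + 7)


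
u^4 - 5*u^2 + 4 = (u - 2)*(u - 1)*(u + 1)*(u + 2)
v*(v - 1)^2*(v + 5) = v^4 + 3*v^3 - 9*v^2 + 5*v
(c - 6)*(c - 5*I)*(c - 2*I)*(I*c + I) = I*c^4 + 7*c^3 - 5*I*c^3 - 35*c^2 - 16*I*c^2 - 42*c + 50*I*c + 60*I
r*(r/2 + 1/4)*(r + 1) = r^3/2 + 3*r^2/4 + r/4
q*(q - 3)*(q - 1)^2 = q^4 - 5*q^3 + 7*q^2 - 3*q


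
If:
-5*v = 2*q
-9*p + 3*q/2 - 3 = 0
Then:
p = -5*v/12 - 1/3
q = -5*v/2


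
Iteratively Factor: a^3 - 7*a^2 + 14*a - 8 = (a - 1)*(a^2 - 6*a + 8) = (a - 2)*(a - 1)*(a - 4)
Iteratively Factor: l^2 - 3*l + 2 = (l - 1)*(l - 2)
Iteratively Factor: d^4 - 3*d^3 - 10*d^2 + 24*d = (d)*(d^3 - 3*d^2 - 10*d + 24) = d*(d - 4)*(d^2 + d - 6) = d*(d - 4)*(d + 3)*(d - 2)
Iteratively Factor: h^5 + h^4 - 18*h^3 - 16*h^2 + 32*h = (h - 1)*(h^4 + 2*h^3 - 16*h^2 - 32*h) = (h - 4)*(h - 1)*(h^3 + 6*h^2 + 8*h) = (h - 4)*(h - 1)*(h + 2)*(h^2 + 4*h) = (h - 4)*(h - 1)*(h + 2)*(h + 4)*(h)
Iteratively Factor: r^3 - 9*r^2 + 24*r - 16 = (r - 4)*(r^2 - 5*r + 4) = (r - 4)*(r - 1)*(r - 4)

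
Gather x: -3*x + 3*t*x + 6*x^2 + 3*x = 3*t*x + 6*x^2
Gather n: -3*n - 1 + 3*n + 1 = 0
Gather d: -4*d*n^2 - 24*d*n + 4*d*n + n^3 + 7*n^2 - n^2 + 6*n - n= d*(-4*n^2 - 20*n) + n^3 + 6*n^2 + 5*n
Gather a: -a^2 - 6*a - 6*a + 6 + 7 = -a^2 - 12*a + 13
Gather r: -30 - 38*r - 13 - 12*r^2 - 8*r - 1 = -12*r^2 - 46*r - 44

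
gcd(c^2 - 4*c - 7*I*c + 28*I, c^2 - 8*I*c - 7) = c - 7*I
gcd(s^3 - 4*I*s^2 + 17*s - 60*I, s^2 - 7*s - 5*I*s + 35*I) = s - 5*I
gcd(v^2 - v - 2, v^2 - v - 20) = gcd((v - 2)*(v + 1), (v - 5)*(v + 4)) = 1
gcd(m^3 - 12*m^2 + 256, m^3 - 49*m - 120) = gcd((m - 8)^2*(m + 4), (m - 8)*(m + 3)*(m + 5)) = m - 8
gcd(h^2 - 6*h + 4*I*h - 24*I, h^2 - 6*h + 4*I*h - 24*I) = h^2 + h*(-6 + 4*I) - 24*I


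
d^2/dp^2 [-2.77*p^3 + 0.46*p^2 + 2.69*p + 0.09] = 0.92 - 16.62*p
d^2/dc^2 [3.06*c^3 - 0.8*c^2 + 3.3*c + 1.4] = 18.36*c - 1.6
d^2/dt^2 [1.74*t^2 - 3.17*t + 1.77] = 3.48000000000000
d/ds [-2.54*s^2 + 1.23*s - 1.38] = 1.23 - 5.08*s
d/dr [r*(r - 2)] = 2*r - 2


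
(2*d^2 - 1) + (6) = 2*d^2 + 5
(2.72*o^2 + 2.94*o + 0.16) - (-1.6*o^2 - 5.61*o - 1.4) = 4.32*o^2 + 8.55*o + 1.56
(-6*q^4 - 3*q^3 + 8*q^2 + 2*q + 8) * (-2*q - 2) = 12*q^5 + 18*q^4 - 10*q^3 - 20*q^2 - 20*q - 16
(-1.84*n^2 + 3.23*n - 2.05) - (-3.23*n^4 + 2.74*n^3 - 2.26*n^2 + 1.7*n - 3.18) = 3.23*n^4 - 2.74*n^3 + 0.42*n^2 + 1.53*n + 1.13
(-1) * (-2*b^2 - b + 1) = 2*b^2 + b - 1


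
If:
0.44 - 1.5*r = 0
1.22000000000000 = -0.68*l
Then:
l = -1.79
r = 0.29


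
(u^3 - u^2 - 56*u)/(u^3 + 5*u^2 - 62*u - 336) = u/(u + 6)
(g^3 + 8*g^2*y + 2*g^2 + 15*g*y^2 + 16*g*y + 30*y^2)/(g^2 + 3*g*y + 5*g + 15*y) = (g^2 + 5*g*y + 2*g + 10*y)/(g + 5)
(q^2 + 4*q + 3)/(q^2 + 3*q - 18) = (q^2 + 4*q + 3)/(q^2 + 3*q - 18)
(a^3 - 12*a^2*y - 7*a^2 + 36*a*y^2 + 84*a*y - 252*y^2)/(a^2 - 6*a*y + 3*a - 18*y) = (a^2 - 6*a*y - 7*a + 42*y)/(a + 3)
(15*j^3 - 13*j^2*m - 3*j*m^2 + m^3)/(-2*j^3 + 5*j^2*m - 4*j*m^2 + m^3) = (-15*j^2 - 2*j*m + m^2)/(2*j^2 - 3*j*m + m^2)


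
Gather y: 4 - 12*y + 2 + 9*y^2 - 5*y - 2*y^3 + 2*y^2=-2*y^3 + 11*y^2 - 17*y + 6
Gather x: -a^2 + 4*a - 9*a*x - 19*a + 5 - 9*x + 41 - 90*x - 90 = -a^2 - 15*a + x*(-9*a - 99) - 44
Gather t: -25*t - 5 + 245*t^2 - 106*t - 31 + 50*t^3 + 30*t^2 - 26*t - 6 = 50*t^3 + 275*t^2 - 157*t - 42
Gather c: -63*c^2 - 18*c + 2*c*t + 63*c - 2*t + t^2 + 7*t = -63*c^2 + c*(2*t + 45) + t^2 + 5*t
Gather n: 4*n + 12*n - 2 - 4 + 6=16*n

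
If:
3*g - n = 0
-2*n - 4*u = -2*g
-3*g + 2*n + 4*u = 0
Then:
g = 0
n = 0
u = 0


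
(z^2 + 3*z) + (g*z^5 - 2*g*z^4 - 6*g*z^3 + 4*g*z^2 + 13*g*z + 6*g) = g*z^5 - 2*g*z^4 - 6*g*z^3 + 4*g*z^2 + 13*g*z + 6*g + z^2 + 3*z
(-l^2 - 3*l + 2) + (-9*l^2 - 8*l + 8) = -10*l^2 - 11*l + 10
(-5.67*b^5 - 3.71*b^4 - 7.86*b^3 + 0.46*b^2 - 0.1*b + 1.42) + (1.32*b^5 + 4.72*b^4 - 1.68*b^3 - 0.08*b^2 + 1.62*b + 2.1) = -4.35*b^5 + 1.01*b^4 - 9.54*b^3 + 0.38*b^2 + 1.52*b + 3.52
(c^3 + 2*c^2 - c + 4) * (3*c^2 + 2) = 3*c^5 + 6*c^4 - c^3 + 16*c^2 - 2*c + 8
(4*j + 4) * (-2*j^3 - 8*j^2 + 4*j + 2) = -8*j^4 - 40*j^3 - 16*j^2 + 24*j + 8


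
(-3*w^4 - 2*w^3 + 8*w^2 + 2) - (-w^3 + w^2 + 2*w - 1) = -3*w^4 - w^3 + 7*w^2 - 2*w + 3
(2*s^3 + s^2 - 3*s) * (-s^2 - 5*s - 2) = -2*s^5 - 11*s^4 - 6*s^3 + 13*s^2 + 6*s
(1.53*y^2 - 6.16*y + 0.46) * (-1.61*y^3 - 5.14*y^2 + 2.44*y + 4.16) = -2.4633*y^5 + 2.0534*y^4 + 34.655*y^3 - 11.03*y^2 - 24.5032*y + 1.9136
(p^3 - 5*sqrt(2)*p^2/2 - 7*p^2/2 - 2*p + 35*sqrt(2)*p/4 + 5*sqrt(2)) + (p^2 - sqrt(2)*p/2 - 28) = p^3 - 5*sqrt(2)*p^2/2 - 5*p^2/2 - 2*p + 33*sqrt(2)*p/4 - 28 + 5*sqrt(2)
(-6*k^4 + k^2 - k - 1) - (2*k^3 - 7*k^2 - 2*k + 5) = -6*k^4 - 2*k^3 + 8*k^2 + k - 6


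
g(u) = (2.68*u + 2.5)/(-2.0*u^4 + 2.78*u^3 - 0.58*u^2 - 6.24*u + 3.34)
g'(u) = (2.68*u + 2.5)*(8.0*u^3 - 8.34*u^2 + 1.16*u + 6.24)/(-2.0*u^4 + 2.78*u^3 - 0.58*u^2 - 6.24*u + 3.34)^2 + 2.68/(-2.0*u^4 + 2.78*u^3 - 0.58*u^2 - 6.24*u + 3.34)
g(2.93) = -0.11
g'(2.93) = 0.12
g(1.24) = -1.23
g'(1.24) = 2.08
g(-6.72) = 0.00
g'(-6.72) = 0.00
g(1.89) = -0.44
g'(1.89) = 0.67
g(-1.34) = 0.44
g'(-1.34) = 4.17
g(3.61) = -0.05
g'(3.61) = 0.05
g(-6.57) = 0.00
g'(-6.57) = 0.00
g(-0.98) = -0.03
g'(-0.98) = 0.67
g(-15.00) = 0.00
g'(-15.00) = 0.00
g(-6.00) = 0.00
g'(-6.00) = 0.00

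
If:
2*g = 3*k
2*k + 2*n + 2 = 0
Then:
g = -3*n/2 - 3/2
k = -n - 1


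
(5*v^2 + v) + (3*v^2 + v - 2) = 8*v^2 + 2*v - 2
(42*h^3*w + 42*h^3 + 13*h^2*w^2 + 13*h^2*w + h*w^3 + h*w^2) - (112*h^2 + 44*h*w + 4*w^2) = 42*h^3*w + 42*h^3 + 13*h^2*w^2 + 13*h^2*w - 112*h^2 + h*w^3 + h*w^2 - 44*h*w - 4*w^2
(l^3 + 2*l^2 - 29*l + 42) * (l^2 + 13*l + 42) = l^5 + 15*l^4 + 39*l^3 - 251*l^2 - 672*l + 1764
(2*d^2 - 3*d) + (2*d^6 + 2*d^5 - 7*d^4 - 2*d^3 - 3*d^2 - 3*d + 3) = 2*d^6 + 2*d^5 - 7*d^4 - 2*d^3 - d^2 - 6*d + 3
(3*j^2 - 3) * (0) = 0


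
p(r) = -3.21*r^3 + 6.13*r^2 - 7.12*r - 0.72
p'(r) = -9.63*r^2 + 12.26*r - 7.12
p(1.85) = -13.24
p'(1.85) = -17.40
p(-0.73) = 8.99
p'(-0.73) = -21.20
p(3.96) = -132.13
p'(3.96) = -109.58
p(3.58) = -94.93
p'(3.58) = -86.65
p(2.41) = -27.21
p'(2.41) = -33.51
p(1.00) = -4.92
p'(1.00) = -4.49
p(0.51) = -3.18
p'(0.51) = -3.37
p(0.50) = -3.15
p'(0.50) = -3.40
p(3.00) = -53.58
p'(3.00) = -57.01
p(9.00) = -1908.36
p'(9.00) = -676.81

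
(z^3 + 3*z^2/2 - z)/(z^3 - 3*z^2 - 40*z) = (-z^2 - 3*z/2 + 1)/(-z^2 + 3*z + 40)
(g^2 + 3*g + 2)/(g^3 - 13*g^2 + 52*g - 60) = (g^2 + 3*g + 2)/(g^3 - 13*g^2 + 52*g - 60)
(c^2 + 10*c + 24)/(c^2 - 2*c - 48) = (c + 4)/(c - 8)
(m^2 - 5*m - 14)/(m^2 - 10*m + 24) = (m^2 - 5*m - 14)/(m^2 - 10*m + 24)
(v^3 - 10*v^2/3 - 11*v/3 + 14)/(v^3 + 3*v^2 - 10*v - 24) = (v - 7/3)/(v + 4)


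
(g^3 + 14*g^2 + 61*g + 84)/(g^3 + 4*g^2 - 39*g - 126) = (g + 4)/(g - 6)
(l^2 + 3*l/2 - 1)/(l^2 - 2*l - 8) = (l - 1/2)/(l - 4)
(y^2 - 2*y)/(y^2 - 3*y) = (y - 2)/(y - 3)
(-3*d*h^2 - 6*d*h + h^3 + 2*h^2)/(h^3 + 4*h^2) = (-3*d*h - 6*d + h^2 + 2*h)/(h*(h + 4))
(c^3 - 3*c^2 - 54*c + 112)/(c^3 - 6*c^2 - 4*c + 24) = (c^2 - c - 56)/(c^2 - 4*c - 12)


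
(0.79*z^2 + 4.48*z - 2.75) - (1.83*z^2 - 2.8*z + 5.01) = -1.04*z^2 + 7.28*z - 7.76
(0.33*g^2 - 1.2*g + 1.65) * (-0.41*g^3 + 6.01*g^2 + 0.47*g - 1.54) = -0.1353*g^5 + 2.4753*g^4 - 7.7334*g^3 + 8.8443*g^2 + 2.6235*g - 2.541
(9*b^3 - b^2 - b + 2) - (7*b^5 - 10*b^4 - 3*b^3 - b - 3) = -7*b^5 + 10*b^4 + 12*b^3 - b^2 + 5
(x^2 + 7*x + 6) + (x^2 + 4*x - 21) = 2*x^2 + 11*x - 15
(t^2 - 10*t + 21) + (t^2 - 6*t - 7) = 2*t^2 - 16*t + 14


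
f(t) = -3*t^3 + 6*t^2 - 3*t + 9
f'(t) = -9*t^2 + 12*t - 3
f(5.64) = -355.28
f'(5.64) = -221.61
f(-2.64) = 113.94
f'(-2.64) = -97.41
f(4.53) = -160.34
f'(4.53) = -133.33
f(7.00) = -747.00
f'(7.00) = -360.00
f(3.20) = -37.46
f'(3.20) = -56.76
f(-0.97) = 20.29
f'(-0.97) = -23.11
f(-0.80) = 16.78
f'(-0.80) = -18.36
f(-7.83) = 1840.49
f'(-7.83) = -648.74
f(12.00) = -4347.00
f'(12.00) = -1155.00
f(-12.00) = 6093.00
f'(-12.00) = -1443.00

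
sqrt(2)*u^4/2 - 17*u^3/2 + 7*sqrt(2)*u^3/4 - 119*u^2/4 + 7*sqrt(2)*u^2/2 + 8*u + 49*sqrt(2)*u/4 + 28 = (u + 7/2)*(u - 8*sqrt(2))*(u - sqrt(2))*(sqrt(2)*u/2 + 1/2)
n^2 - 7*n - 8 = (n - 8)*(n + 1)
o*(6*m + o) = 6*m*o + o^2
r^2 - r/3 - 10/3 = (r - 2)*(r + 5/3)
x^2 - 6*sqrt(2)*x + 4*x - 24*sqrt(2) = (x + 4)*(x - 6*sqrt(2))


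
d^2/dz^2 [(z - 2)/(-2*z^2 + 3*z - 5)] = 2*(-(z - 2)*(4*z - 3)^2 + (6*z - 7)*(2*z^2 - 3*z + 5))/(2*z^2 - 3*z + 5)^3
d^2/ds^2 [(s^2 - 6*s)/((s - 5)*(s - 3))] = 2*(2*s^3 - 45*s^2 + 270*s - 495)/(s^6 - 24*s^5 + 237*s^4 - 1232*s^3 + 3555*s^2 - 5400*s + 3375)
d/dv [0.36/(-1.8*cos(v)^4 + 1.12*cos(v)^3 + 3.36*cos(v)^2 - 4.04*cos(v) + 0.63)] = (-2.592*cos(v)^3 + 1.2096*cos(v)^2 + 2.4192*cos(v) - 1.4544)*sin(v)/(-1.8*cos(v)^4 + 1.12*cos(v)^3 + 3.36*cos(v)^2 - 4.04*cos(v) + 0.63)^2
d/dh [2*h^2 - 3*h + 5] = 4*h - 3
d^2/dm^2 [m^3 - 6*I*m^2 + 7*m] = 6*m - 12*I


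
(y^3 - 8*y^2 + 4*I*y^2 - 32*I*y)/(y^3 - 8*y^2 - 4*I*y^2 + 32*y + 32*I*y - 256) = y/(y - 8*I)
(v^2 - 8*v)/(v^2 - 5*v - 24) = v/(v + 3)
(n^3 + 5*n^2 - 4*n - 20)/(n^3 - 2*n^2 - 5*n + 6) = (n^2 + 3*n - 10)/(n^2 - 4*n + 3)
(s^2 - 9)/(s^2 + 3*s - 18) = (s + 3)/(s + 6)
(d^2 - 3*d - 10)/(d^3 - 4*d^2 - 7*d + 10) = 1/(d - 1)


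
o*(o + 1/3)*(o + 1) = o^3 + 4*o^2/3 + o/3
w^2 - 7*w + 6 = (w - 6)*(w - 1)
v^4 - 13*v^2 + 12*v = v*(v - 3)*(v - 1)*(v + 4)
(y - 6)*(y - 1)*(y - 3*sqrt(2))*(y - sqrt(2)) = y^4 - 7*y^3 - 4*sqrt(2)*y^3 + 12*y^2 + 28*sqrt(2)*y^2 - 42*y - 24*sqrt(2)*y + 36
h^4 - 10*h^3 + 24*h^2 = h^2*(h - 6)*(h - 4)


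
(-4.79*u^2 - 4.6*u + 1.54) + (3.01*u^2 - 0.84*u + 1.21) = -1.78*u^2 - 5.44*u + 2.75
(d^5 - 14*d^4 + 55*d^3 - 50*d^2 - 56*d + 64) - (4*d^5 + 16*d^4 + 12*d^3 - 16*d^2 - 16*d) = -3*d^5 - 30*d^4 + 43*d^3 - 34*d^2 - 40*d + 64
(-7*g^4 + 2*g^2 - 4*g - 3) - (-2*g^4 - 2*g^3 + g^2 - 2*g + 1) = -5*g^4 + 2*g^3 + g^2 - 2*g - 4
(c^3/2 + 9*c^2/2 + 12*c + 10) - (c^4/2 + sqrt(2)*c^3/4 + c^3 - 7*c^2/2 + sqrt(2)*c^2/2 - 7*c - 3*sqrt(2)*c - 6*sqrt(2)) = -c^4/2 - c^3/2 - sqrt(2)*c^3/4 - sqrt(2)*c^2/2 + 8*c^2 + 3*sqrt(2)*c + 19*c + 6*sqrt(2) + 10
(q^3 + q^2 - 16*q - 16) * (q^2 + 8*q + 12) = q^5 + 9*q^4 + 4*q^3 - 132*q^2 - 320*q - 192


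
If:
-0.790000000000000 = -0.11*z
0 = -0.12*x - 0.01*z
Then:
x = -0.60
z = 7.18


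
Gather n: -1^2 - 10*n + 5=4 - 10*n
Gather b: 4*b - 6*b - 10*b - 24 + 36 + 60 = 72 - 12*b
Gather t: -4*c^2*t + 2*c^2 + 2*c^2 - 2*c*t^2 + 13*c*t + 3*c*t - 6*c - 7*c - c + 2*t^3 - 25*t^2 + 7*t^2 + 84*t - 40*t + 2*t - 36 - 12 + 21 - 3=4*c^2 - 14*c + 2*t^3 + t^2*(-2*c - 18) + t*(-4*c^2 + 16*c + 46) - 30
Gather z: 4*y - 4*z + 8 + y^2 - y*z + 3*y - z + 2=y^2 + 7*y + z*(-y - 5) + 10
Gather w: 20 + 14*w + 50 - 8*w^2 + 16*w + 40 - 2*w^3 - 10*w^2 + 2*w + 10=-2*w^3 - 18*w^2 + 32*w + 120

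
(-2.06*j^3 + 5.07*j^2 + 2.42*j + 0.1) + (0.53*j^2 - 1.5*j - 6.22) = -2.06*j^3 + 5.6*j^2 + 0.92*j - 6.12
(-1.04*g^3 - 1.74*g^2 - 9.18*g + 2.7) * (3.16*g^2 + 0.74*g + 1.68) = -3.2864*g^5 - 6.268*g^4 - 32.0436*g^3 - 1.1844*g^2 - 13.4244*g + 4.536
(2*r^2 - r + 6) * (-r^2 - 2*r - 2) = -2*r^4 - 3*r^3 - 8*r^2 - 10*r - 12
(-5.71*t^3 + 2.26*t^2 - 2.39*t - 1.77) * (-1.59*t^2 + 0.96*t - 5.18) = 9.0789*t^5 - 9.075*t^4 + 35.5475*t^3 - 11.1869*t^2 + 10.681*t + 9.1686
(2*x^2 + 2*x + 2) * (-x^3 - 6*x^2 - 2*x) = -2*x^5 - 14*x^4 - 18*x^3 - 16*x^2 - 4*x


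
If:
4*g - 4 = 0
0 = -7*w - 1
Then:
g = 1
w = -1/7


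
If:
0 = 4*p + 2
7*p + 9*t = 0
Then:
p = -1/2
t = 7/18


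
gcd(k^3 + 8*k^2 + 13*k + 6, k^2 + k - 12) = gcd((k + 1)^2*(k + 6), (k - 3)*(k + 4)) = 1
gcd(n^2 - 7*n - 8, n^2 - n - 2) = n + 1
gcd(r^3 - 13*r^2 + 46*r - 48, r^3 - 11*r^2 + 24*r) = r^2 - 11*r + 24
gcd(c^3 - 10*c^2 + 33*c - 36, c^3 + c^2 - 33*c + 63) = c^2 - 6*c + 9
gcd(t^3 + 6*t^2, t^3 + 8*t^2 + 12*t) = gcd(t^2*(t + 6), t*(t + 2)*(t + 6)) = t^2 + 6*t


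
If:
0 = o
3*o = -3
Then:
No Solution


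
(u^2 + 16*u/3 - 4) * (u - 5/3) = u^3 + 11*u^2/3 - 116*u/9 + 20/3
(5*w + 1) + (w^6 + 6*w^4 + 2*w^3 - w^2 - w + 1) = w^6 + 6*w^4 + 2*w^3 - w^2 + 4*w + 2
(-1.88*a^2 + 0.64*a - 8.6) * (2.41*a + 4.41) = -4.5308*a^3 - 6.7484*a^2 - 17.9036*a - 37.926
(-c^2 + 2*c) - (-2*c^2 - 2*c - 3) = c^2 + 4*c + 3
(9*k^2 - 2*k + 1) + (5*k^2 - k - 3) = 14*k^2 - 3*k - 2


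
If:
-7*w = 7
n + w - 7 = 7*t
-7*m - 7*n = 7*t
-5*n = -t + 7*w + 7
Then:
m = 24/17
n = -4/17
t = -20/17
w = -1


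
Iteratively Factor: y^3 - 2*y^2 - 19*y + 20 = (y - 1)*(y^2 - y - 20) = (y - 5)*(y - 1)*(y + 4)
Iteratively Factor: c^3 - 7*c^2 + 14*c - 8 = (c - 1)*(c^2 - 6*c + 8) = (c - 2)*(c - 1)*(c - 4)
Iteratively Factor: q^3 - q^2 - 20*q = (q)*(q^2 - q - 20) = q*(q + 4)*(q - 5)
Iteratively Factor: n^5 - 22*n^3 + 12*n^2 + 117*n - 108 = (n - 1)*(n^4 + n^3 - 21*n^2 - 9*n + 108) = (n - 3)*(n - 1)*(n^3 + 4*n^2 - 9*n - 36) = (n - 3)*(n - 1)*(n + 3)*(n^2 + n - 12) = (n - 3)^2*(n - 1)*(n + 3)*(n + 4)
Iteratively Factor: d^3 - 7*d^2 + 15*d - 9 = (d - 1)*(d^2 - 6*d + 9) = (d - 3)*(d - 1)*(d - 3)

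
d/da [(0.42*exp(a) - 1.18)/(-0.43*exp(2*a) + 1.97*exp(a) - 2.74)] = (0.1806*exp(2*a) - 1.0148*exp(a) + 1.1738)*exp(a)/(0.1849*exp(4*a) - 1.6942*exp(3*a) + 6.2373*exp(2*a) - 10.7956*exp(a) + 7.5076)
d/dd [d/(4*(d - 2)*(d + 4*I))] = (-d*(d - 2) - d*(d + 4*I) + (d - 2)*(d + 4*I))/(4*(d - 2)^2*(d + 4*I)^2)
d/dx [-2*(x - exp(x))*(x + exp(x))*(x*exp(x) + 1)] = -2*x^3*exp(x) - 6*x^2*exp(x) + 6*x*exp(3*x) - 4*x + 2*exp(3*x) + 4*exp(2*x)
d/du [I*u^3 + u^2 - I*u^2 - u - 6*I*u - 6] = 3*I*u^2 + 2*u*(1 - I) - 1 - 6*I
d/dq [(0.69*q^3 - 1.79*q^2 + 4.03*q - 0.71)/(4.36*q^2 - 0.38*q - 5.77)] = (3.0084*q^4 - 0.5244*q^3 - 28.8345*q^2 + 26.8478*q - 23.5229)/(19.0096*q^4 - 3.3136*q^3 - 50.17*q^2 + 4.3852*q + 33.2929)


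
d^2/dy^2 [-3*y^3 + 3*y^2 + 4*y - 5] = 6 - 18*y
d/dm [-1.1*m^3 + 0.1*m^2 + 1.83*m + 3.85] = -3.3*m^2 + 0.2*m + 1.83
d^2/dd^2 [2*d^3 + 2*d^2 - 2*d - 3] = 12*d + 4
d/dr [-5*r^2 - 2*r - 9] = -10*r - 2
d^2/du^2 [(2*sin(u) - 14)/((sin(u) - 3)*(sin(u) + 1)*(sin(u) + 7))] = 4*(-2*sin(u)^6 + 26*sin(u)^5 + 123*sin(u)^4 - 98*sin(u)^3 - 686*sin(u)^2 + 3304*sin(u) - 3115)/((sin(u) - 3)^3*(sin(u) + 1)^2*(sin(u) + 7)^3)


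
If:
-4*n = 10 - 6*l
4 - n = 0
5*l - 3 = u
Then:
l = 13/3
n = 4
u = 56/3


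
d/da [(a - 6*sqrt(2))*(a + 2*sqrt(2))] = 2*a - 4*sqrt(2)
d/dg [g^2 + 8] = 2*g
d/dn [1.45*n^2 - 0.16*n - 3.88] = 2.9*n - 0.16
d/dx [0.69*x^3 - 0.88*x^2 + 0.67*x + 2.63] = 2.07*x^2 - 1.76*x + 0.67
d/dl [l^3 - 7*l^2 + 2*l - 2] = 3*l^2 - 14*l + 2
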